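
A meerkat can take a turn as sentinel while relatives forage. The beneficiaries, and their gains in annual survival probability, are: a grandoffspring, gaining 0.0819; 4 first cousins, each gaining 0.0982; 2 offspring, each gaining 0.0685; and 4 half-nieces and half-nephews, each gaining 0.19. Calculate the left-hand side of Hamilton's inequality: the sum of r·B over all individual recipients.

0.233075

r to a grandoffspring = 1/4 (two parent–offspring links: r = (1/2)^2 = 1/4).
r to a first cousin = 1/8 (first cousins share one grandparent pair — two paths of length 4: r = 2·(1/2)^4 = 1/8).
r to an offspring = 1/2 (one parent–offspring link: r = (1/2)^1 = 1/2).
r to a half-niece or half-nephew = 0.125 (half-aunt/uncle↔niece/nephew: one path of length 3: r = (1/2)^3 = 1/8).
Summing one r·B term per recipient: 1·0.25·0.0819 + 4·0.125·0.0982 + 2·0.5·0.0685 + 4·0.125·0.19 = 0.233075.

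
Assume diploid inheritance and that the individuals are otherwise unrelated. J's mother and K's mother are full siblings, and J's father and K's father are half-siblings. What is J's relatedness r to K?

Independent pedigree routes through distinct common ancestors add.
J and K are related in two ways: first cousins through their mothers (r = 1/8) and half first cousins through their fathers (r = 1/16).
r = 1/8 + 1/16 = 3/16 = 0.1875.

0.1875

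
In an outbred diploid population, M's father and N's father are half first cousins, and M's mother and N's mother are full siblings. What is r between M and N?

0.140625

With two independent routes of shared ancestry, r is the sum of the two contributions.
M and N are related in two ways: half second cousins through their fathers (r = 1/64) and first cousins through their mothers (r = 1/8).
r = 1/64 + 1/8 = 0.140625.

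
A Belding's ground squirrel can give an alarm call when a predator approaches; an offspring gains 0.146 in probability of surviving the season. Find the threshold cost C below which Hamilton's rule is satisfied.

0.073

r to an offspring = 0.5 (one parent–offspring link: r = (1/2)^1 = 1/2).
Hamilton's rule: n·r·B > C, so the trait is favored while C < n·r·B = 1·0.5·0.146 = 0.073.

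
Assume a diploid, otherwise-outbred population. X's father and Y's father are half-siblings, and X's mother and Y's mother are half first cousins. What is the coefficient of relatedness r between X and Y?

With two independent routes of shared ancestry, r is the sum of the two contributions.
X and Y are related in two ways: half first cousins through their fathers (r = 1/16) and half second cousins through their mothers (r = 1/64).
r = 1/16 + 1/64 = 5/64 = 0.078125.

0.078125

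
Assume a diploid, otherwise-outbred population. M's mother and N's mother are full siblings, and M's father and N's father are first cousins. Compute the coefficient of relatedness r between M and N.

With two independent routes of shared ancestry, r is the sum of the two contributions.
M and N are related in two ways: first cousins through their mothers (r = 1/8) and second cousins through their fathers (r = 1/32).
r = 1/8 + 1/32 = 5/32 = 0.15625.

0.15625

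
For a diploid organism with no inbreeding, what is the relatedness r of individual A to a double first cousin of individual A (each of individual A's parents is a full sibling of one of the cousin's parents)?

0.25

Each parent–offspring link contributes a factor of 1/2, and independent paths through distinct common ancestors add.
Double first cousins share both grandparent pairs — four paths of length 4: r = 4·(1/2)^4 = 1/4.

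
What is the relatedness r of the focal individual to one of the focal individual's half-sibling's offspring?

0.125

Each parent–offspring link contributes a factor of 1/2, and independent paths through distinct common ancestors add.
Half-aunt/uncle↔niece/nephew: one path of length 3: r = (1/2)^3 = 1/8.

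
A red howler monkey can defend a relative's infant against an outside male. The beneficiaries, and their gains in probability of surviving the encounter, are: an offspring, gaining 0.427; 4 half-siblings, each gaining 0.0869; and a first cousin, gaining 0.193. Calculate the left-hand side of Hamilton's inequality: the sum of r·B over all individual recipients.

0.324525

r to an offspring = 0.5 (one parent–offspring link: r = (1/2)^1 = 1/2).
r to a half-sibling = 0.25 (half-sibs share one parent — one path of length 2: r = (1/2)^2 = 1/4).
r to a first cousin = 0.125 (first cousins share one grandparent pair — two paths of length 4: r = 2·(1/2)^4 = 1/8).
Summing one r·B term per recipient: 1·0.5·0.427 + 4·0.25·0.0869 + 1·0.125·0.193 = 0.324525.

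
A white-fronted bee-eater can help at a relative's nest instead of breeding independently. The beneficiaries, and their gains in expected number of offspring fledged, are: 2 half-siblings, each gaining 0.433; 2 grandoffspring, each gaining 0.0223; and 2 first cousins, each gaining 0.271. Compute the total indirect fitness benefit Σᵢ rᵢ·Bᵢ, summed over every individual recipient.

r to a half-sibling = 0.25 (half-sibs share one parent — one path of length 2: r = (1/2)^2 = 1/4).
r to a grandoffspring = 0.25 (two parent–offspring links: r = (1/2)^2 = 1/4).
r to a first cousin = 1/8 (first cousins share one grandparent pair — two paths of length 4: r = 2·(1/2)^4 = 1/8).
Summing one r·B term per recipient: 2·0.25·0.433 + 2·0.25·0.0223 + 2·0.125·0.271 = 0.2954.

0.2954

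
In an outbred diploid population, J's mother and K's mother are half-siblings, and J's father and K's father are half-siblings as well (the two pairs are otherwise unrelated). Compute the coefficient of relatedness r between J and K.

0.125

Wright's path rule: contributions from independent ancestry routes add.
J and K are related in two ways: half first cousins through their mothers (r = 1/16) and half first cousins through their fathers (r = 1/16).
r = 1/16 + 1/16 = 1/8 = 0.125.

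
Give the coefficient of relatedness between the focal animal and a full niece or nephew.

0.25

Each parent–offspring link contributes a factor of 1/2, and independent paths through distinct common ancestors add.
Full aunt/uncle↔niece/nephew: two paths of length 3 through the shared grandparent pair: r = 2·(1/2)^3 = 1/4.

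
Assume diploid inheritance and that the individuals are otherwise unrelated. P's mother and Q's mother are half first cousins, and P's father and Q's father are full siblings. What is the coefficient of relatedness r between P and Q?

0.140625

With two independent routes of shared ancestry, r is the sum of the two contributions.
P and Q are related in two ways: half second cousins through their mothers (r = 1/64) and first cousins through their fathers (r = 1/8).
r = 1/64 + 1/8 = 9/64 = 0.140625.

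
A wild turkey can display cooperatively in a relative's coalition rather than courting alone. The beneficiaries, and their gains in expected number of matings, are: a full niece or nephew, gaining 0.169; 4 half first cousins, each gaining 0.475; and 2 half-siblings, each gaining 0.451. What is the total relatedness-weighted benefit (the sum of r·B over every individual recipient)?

0.3865

r to a full niece or nephew = 1/4 (full aunt/uncle↔niece/nephew: two paths of length 3 through the shared grandparent pair: r = 2·(1/2)^3 = 1/4).
r to a half first cousin = 0.0625 (half first cousins share one grandparent — one path of length 4: r = (1/2)^4 = 1/16).
r to a half-sibling = 1/4 (half-sibs share one parent — one path of length 2: r = (1/2)^2 = 1/4).
Summing one r·B term per recipient: 1·0.25·0.169 + 4·0.0625·0.475 + 2·0.25·0.451 = 0.3865.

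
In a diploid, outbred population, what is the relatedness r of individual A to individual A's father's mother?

0.25

Each parent–offspring link contributes a factor of 1/2, and independent paths through distinct common ancestors add.
Two parent–offspring links: r = (1/2)^2 = 1/4.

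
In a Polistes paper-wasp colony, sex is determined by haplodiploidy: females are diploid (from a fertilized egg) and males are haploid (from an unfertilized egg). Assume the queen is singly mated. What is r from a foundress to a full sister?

0.75

Haplodiploid full sisters inherit their father's entire haploid genome identically (contributing 1/2) and on average half of their mother's contribution (1/2 · 1/2 = 1/4); r = 1/2 + 1/4 = 3/4.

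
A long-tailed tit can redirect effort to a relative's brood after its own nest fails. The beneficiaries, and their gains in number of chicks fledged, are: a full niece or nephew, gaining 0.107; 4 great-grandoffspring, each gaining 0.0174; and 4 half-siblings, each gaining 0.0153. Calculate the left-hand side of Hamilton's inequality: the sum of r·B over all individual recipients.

0.05075

r to a full niece or nephew = 1/4 (full aunt/uncle↔niece/nephew: two paths of length 3 through the shared grandparent pair: r = 2·(1/2)^3 = 1/4).
r to a great-grandoffspring = 1/8 (three parent–offspring links: r = (1/2)^3 = 1/8).
r to a half-sibling = 1/4 (half-sibs share one parent — one path of length 2: r = (1/2)^2 = 1/4).
Summing one r·B term per recipient: 1·0.25·0.107 + 4·0.125·0.0174 + 4·0.25·0.0153 = 0.05075.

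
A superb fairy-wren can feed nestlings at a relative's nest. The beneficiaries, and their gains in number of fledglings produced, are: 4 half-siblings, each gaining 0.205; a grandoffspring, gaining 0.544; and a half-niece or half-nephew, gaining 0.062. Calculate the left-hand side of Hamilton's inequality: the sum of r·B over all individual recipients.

r to a half-sibling = 0.25 (half-sibs share one parent — one path of length 2: r = (1/2)^2 = 1/4).
r to a grandoffspring = 0.25 (two parent–offspring links: r = (1/2)^2 = 1/4).
r to a half-niece or half-nephew = 0.125 (half-aunt/uncle↔niece/nephew: one path of length 3: r = (1/2)^3 = 1/8).
Summing one r·B term per recipient: 4·0.25·0.205 + 1·0.25·0.544 + 1·0.125·0.062 = 0.34875.

0.34875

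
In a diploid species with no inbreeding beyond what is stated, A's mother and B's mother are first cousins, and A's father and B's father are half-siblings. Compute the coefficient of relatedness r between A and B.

0.09375

With two independent routes of shared ancestry, r is the sum of the two contributions.
A and B are related in two ways: second cousins through their mothers (r = 1/32) and half first cousins through their fathers (r = 1/16).
r = 1/32 + 1/16 = 3/32 = 0.09375.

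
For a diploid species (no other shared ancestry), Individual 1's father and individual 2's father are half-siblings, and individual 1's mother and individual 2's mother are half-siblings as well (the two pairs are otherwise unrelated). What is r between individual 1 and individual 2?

0.125

Wright's path rule: contributions from independent ancestry routes add.
Individual 1 and individual 2 are related in two ways: half first cousins through their fathers (r = 1/16) and half first cousins through their mothers (r = 1/16).
r = 1/16 + 1/16 = 1/8 = 0.125.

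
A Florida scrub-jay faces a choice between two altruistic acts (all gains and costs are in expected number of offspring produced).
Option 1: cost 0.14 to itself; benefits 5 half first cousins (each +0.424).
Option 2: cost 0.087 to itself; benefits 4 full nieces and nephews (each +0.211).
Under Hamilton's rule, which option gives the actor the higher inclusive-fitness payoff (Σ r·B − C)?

Option 2

Option 1: r to a half first cousin = 0.0625.
Option 1: Σ r·B − C = (5·0.0625·0.424) − 0.14 = -0.0075.
Option 2: r to a full niece or nephew = 0.25.
Option 2: Σ r·B − C = (4·0.25·0.211) − 0.087 = 0.124.
Option 2 has the higher net inclusive-fitness payoff.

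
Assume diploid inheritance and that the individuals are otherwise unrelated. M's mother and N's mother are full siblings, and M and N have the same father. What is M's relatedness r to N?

0.375

Relatedness sums over independent paths through distinct common ancestors.
M and N are related in two ways: first cousins through their mothers (r = 1/8) and half-sibs through their shared father (r = 1/4).
r = 1/8 + 1/4 = 3/8 = 0.375.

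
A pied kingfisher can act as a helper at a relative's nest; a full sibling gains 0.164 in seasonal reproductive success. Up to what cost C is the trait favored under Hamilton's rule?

0.082

r to a full sibling = 1/2 (full sibs share both parents — two paths of length 2: r = 2·(1/2)^2 = 1/2).
Hamilton's rule: n·r·B > C, so the trait is favored while C < n·r·B = 1·0.5·0.164 = 0.082.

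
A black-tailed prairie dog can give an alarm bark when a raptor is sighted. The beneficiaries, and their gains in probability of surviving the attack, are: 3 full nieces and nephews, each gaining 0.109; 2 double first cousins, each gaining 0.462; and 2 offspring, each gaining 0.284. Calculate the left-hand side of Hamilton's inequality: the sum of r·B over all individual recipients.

r to a full niece or nephew = 0.25 (full aunt/uncle↔niece/nephew: two paths of length 3 through the shared grandparent pair: r = 2·(1/2)^3 = 1/4).
r to a double first cousin = 0.25 (double first cousins share both grandparent pairs — four paths of length 4: r = 4·(1/2)^4 = 1/4).
r to an offspring = 0.5 (one parent–offspring link: r = (1/2)^1 = 1/2).
Summing one r·B term per recipient: 3·0.25·0.109 + 2·0.25·0.462 + 2·0.5·0.284 = 0.59675.

0.59675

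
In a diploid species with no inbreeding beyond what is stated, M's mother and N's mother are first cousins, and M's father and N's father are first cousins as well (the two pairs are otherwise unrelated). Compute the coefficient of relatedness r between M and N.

Wright's path rule: contributions from independent ancestry routes add.
M and N are related in two ways: second cousins through their mothers (r = 1/32) and second cousins through their fathers (r = 1/32).
r = 1/32 + 1/32 = 0.0625.

0.0625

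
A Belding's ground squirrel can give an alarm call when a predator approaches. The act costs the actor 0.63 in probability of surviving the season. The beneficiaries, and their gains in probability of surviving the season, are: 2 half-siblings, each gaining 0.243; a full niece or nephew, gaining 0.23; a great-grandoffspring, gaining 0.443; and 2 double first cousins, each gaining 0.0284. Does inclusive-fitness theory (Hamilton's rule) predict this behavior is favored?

No

Hamilton's rule: the trait is favored when the sum of r·B over every recipient exceeds the actor's cost C.
r to a half-sibling = 1/4 (half-sibs share one parent — one path of length 2: r = (1/2)^2 = 1/4).
r to a full niece or nephew = 0.25 (full aunt/uncle↔niece/nephew: two paths of length 3 through the shared grandparent pair: r = 2·(1/2)^3 = 1/4).
r to a great-grandoffspring = 1/8 (three parent–offspring links: r = (1/2)^3 = 1/8).
r to a double first cousin = 0.25 (double first cousins share both grandparent pairs — four paths of length 4: r = 4·(1/2)^4 = 1/4).
Summing one r·B term per recipient: 2·0.25·0.243 + 1·0.25·0.23 + 1·0.125·0.443 + 2·0.25·0.0284 = 0.248575.
0.248575 < 0.63: the indirect benefit is less than the cost.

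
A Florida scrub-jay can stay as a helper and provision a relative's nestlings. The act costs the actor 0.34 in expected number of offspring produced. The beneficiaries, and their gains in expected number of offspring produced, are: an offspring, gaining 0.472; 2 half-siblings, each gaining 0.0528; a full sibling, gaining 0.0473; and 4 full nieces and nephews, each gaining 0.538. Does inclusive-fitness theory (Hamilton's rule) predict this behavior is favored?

Yes

Hamilton's rule: the trait is favored when the sum of r·B over every recipient exceeds the actor's cost C.
r to an offspring = 0.5 (one parent–offspring link: r = (1/2)^1 = 1/2).
r to a half-sibling = 1/4 (half-sibs share one parent — one path of length 2: r = (1/2)^2 = 1/4).
r to a full sibling = 1/2 (full sibs share both parents — two paths of length 2: r = 2·(1/2)^2 = 1/2).
r to a full niece or nephew = 0.25 (full aunt/uncle↔niece/nephew: two paths of length 3 through the shared grandparent pair: r = 2·(1/2)^3 = 1/4).
Summing one r·B term per recipient: 1·0.5·0.472 + 2·0.25·0.0528 + 1·0.5·0.0473 + 4·0.25·0.538 = 0.82405.
0.82405 > 0.34: the indirect benefit exceeds the cost.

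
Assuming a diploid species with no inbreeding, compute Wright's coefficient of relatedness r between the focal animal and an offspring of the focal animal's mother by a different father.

Each parent–offspring link contributes a factor of 1/2, and independent paths through distinct common ancestors add.
Half-sibs share one parent — one path of length 2: r = (1/2)^2 = 1/4.

0.25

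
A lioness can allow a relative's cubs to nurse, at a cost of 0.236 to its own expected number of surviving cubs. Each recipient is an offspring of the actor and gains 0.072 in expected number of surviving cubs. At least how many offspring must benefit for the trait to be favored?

7

r to an offspring = 1/2 (one parent–offspring link: r = (1/2)^1 = 1/2).
Hamilton's rule: n·r·B > C  ⇒  n > C/(r·B) = 0.236/(0.5·0.072) = 6.556.
The smallest integer exceeding 6.556 is 7.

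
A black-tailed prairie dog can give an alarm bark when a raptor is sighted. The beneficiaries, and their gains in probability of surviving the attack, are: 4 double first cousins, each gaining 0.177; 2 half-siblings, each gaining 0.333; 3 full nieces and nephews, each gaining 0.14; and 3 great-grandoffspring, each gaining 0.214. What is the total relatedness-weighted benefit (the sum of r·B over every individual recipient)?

0.52875

r to a double first cousin = 1/4 (double first cousins share both grandparent pairs — four paths of length 4: r = 4·(1/2)^4 = 1/4).
r to a half-sibling = 1/4 (half-sibs share one parent — one path of length 2: r = (1/2)^2 = 1/4).
r to a full niece or nephew = 0.25 (full aunt/uncle↔niece/nephew: two paths of length 3 through the shared grandparent pair: r = 2·(1/2)^3 = 1/4).
r to a great-grandoffspring = 0.125 (three parent–offspring links: r = (1/2)^3 = 1/8).
Summing one r·B term per recipient: 4·0.25·0.177 + 2·0.25·0.333 + 3·0.25·0.14 + 3·0.125·0.214 = 0.52875.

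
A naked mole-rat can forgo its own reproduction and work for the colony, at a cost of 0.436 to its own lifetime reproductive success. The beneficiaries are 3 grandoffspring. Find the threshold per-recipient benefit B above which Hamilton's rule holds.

0.5813

r to a grandoffspring = 1/4 (two parent–offspring links: r = (1/2)^2 = 1/4).
Hamilton's rule with n recipients of equal r: n·r·B > C, so B > C/(n·r) = 0.436/(3·0.25) = 0.5813.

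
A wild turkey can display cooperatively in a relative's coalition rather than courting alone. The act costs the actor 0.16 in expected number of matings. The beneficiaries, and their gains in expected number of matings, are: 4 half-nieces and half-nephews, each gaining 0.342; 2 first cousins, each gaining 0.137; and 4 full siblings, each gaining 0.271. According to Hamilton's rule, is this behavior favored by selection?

Hamilton's rule: the trait is favored when the sum of r·B over every recipient exceeds the actor's cost C.
r to a half-niece or half-nephew = 0.125 (half-aunt/uncle↔niece/nephew: one path of length 3: r = (1/2)^3 = 1/8).
r to a first cousin = 1/8 (first cousins share one grandparent pair — two paths of length 4: r = 2·(1/2)^4 = 1/8).
r to a full sibling = 0.5 (full sibs share both parents — two paths of length 2: r = 2·(1/2)^2 = 1/2).
Summing one r·B term per recipient: 4·0.125·0.342 + 2·0.125·0.137 + 4·0.5·0.271 = 0.74725.
0.74725 > 0.16: the indirect benefit exceeds the cost.

Yes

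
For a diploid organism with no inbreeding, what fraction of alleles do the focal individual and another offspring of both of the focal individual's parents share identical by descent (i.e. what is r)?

Each parent–offspring link contributes a factor of 1/2, and independent paths through distinct common ancestors add.
Full sibs share both parents — two paths of length 2: r = 2·(1/2)^2 = 1/2.

0.5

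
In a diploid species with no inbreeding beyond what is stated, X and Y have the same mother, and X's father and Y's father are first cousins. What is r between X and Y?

0.28125

Wright's path rule: contributions from independent ancestry routes add.
X and Y are related in two ways: half-sibs through their shared mother (r = 1/4) and second cousins through their fathers (r = 1/32).
r = 1/4 + 1/32 = 0.28125.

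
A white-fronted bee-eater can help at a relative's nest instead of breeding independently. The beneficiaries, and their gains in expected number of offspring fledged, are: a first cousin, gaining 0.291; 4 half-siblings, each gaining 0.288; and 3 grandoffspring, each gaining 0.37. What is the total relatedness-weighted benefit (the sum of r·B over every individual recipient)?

0.601875

r to a first cousin = 1/8 (first cousins share one grandparent pair — two paths of length 4: r = 2·(1/2)^4 = 1/8).
r to a half-sibling = 1/4 (half-sibs share one parent — one path of length 2: r = (1/2)^2 = 1/4).
r to a grandoffspring = 1/4 (two parent–offspring links: r = (1/2)^2 = 1/4).
Summing one r·B term per recipient: 1·0.125·0.291 + 4·0.25·0.288 + 3·0.25·0.37 = 0.601875.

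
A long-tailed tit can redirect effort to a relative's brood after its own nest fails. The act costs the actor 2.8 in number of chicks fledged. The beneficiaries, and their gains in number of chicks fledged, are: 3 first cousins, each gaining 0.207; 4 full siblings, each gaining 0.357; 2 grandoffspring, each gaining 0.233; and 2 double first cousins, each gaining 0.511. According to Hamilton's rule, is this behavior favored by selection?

No

Hamilton's rule: the trait is favored when the sum of r·B over every recipient exceeds the actor's cost C.
r to a first cousin = 1/8 (first cousins share one grandparent pair — two paths of length 4: r = 2·(1/2)^4 = 1/8).
r to a full sibling = 0.5 (full sibs share both parents — two paths of length 2: r = 2·(1/2)^2 = 1/2).
r to a grandoffspring = 0.25 (two parent–offspring links: r = (1/2)^2 = 1/4).
r to a double first cousin = 0.25 (double first cousins share both grandparent pairs — four paths of length 4: r = 4·(1/2)^4 = 1/4).
Summing one r·B term per recipient: 3·0.125·0.207 + 4·0.5·0.357 + 2·0.25·0.233 + 2·0.25·0.511 = 1.163625.
1.163625 < 2.8: the indirect benefit is less than the cost.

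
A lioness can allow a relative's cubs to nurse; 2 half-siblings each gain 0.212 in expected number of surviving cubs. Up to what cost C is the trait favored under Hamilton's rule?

0.106

r to a half-sibling = 1/4 (half-sibs share one parent — one path of length 2: r = (1/2)^2 = 1/4).
Hamilton's rule: n·r·B > C, so the trait is favored while C < n·r·B = 2·0.25·0.212 = 0.106.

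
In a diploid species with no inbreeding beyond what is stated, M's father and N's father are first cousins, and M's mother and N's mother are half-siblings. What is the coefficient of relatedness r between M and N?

Relatedness sums over independent paths through distinct common ancestors.
M and N are related in two ways: second cousins through their fathers (r = 1/32) and half first cousins through their mothers (r = 1/16).
r = 1/32 + 1/16 = 3/32 = 0.09375.

0.09375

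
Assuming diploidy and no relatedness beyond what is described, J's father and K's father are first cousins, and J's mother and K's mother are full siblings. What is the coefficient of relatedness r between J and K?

Relatedness sums over independent paths through distinct common ancestors.
J and K are related in two ways: second cousins through their fathers (r = 1/32) and first cousins through their mothers (r = 1/8).
r = 1/32 + 1/8 = 5/32 = 0.15625.

0.15625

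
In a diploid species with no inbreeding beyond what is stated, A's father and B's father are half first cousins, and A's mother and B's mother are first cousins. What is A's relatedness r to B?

With two independent routes of shared ancestry, r is the sum of the two contributions.
A and B are related in two ways: half second cousins through their fathers (r = 1/64) and second cousins through their mothers (r = 1/32).
r = 1/64 + 1/32 = 0.046875.

0.046875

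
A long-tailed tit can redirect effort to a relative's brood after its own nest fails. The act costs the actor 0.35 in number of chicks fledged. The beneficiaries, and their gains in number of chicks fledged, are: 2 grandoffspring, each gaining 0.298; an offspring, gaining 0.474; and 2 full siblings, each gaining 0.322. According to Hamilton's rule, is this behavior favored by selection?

Yes

Hamilton's rule: the trait is favored when the sum of r·B over every recipient exceeds the actor's cost C.
r to a grandoffspring = 1/4 (two parent–offspring links: r = (1/2)^2 = 1/4).
r to an offspring = 0.5 (one parent–offspring link: r = (1/2)^1 = 1/2).
r to a full sibling = 0.5 (full sibs share both parents — two paths of length 2: r = 2·(1/2)^2 = 1/2).
Summing one r·B term per recipient: 2·0.25·0.298 + 1·0.5·0.474 + 2·0.5·0.322 = 0.708.
0.708 > 0.35: the indirect benefit exceeds the cost.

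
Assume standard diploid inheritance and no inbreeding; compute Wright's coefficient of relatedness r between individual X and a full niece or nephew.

0.25

Each parent–offspring link contributes a factor of 1/2, and independent paths through distinct common ancestors add.
Full aunt/uncle↔niece/nephew: two paths of length 3 through the shared grandparent pair: r = 2·(1/2)^3 = 1/4.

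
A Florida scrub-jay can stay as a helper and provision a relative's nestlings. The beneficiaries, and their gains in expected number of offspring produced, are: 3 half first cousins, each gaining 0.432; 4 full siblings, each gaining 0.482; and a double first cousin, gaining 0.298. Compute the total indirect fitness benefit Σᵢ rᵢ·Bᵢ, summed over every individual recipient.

r to a half first cousin = 0.0625 (half first cousins share one grandparent — one path of length 4: r = (1/2)^4 = 1/16).
r to a full sibling = 1/2 (full sibs share both parents — two paths of length 2: r = 2·(1/2)^2 = 1/2).
r to a double first cousin = 1/4 (double first cousins share both grandparent pairs — four paths of length 4: r = 4·(1/2)^4 = 1/4).
Summing one r·B term per recipient: 3·0.0625·0.432 + 4·0.5·0.482 + 1·0.25·0.298 = 1.1195.

1.1195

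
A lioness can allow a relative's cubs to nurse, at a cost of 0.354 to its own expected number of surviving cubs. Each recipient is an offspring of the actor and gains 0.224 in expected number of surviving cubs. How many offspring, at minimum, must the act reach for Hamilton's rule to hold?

4

r to an offspring = 0.5 (one parent–offspring link: r = (1/2)^1 = 1/2).
Hamilton's rule: n·r·B > C  ⇒  n > C/(r·B) = 0.354/(0.5·0.224) = 3.161.
The smallest integer exceeding 3.161 is 4.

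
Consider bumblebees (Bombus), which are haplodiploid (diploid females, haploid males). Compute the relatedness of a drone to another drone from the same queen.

0.5

Haploid brothers each carry a random half of the queen's diploid genome, so on average they share half: r = 1/2.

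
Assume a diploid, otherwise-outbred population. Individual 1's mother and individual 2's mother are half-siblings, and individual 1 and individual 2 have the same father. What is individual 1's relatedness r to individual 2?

Independent pedigree routes through distinct common ancestors add.
Individual 1 and individual 2 are related in two ways: half first cousins through their mothers (r = 1/16) and half-sibs through their shared father (r = 1/4).
r = 1/16 + 1/4 = 0.3125.

0.3125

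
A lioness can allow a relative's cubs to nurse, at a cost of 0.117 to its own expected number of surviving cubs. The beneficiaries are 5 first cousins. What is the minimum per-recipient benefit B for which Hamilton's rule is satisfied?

r to a first cousin = 0.125 (first cousins share one grandparent pair — two paths of length 4: r = 2·(1/2)^4 = 1/8).
Hamilton's rule with n recipients of equal r: n·r·B > C, so B > C/(n·r) = 0.117/(5·0.125) = 0.1872.

0.1872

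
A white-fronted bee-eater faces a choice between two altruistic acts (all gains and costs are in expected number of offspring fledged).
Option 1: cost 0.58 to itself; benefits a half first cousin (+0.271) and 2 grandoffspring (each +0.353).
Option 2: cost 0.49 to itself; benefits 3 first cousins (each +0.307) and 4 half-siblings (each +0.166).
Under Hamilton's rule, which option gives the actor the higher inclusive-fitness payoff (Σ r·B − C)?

Option 1: r to a half first cousin = 0.0625.
Option 1: r to a grandoffspring = 0.25.
Option 1: Σ r·B − C = (1·0.0625·0.271 + 2·0.25·0.353) − 0.58 = -0.3865625.
Option 2: r to a first cousin = 0.125.
Option 2: r to a half-sibling = 0.25.
Option 2: Σ r·B − C = (3·0.125·0.307 + 4·0.25·0.166) − 0.49 = -0.208875.
Option 2 has the higher net inclusive-fitness payoff.

Option 2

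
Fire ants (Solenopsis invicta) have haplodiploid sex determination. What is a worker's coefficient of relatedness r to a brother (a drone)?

0.25

Her haploid brother carries none of their father's genes and a random half of their mother's genome; that half matches the maternal half of her own genome with probability 1/2: r = 1/2 · 1/2 = 1/4.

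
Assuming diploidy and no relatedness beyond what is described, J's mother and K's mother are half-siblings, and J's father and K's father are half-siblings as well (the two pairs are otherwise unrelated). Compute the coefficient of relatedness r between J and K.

Independent pedigree routes through distinct common ancestors add.
J and K are related in two ways: half first cousins through their mothers (r = 1/16) and half first cousins through their fathers (r = 1/16).
r = 1/16 + 1/16 = 1/8 = 0.125.

0.125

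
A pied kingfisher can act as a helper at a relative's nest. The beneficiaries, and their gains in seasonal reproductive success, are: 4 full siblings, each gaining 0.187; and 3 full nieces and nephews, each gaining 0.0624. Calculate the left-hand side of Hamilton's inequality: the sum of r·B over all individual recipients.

r to a full sibling = 0.5 (full sibs share both parents — two paths of length 2: r = 2·(1/2)^2 = 1/2).
r to a full niece or nephew = 1/4 (full aunt/uncle↔niece/nephew: two paths of length 3 through the shared grandparent pair: r = 2·(1/2)^3 = 1/4).
Summing one r·B term per recipient: 4·0.5·0.187 + 3·0.25·0.0624 = 0.4208.

0.4208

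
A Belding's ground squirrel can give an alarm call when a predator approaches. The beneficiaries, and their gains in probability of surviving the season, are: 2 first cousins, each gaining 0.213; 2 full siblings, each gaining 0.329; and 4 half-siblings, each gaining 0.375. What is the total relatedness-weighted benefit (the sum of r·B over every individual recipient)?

0.75725

r to a first cousin = 1/8 (first cousins share one grandparent pair — two paths of length 4: r = 2·(1/2)^4 = 1/8).
r to a full sibling = 1/2 (full sibs share both parents — two paths of length 2: r = 2·(1/2)^2 = 1/2).
r to a half-sibling = 0.25 (half-sibs share one parent — one path of length 2: r = (1/2)^2 = 1/4).
Summing one r·B term per recipient: 2·0.125·0.213 + 2·0.5·0.329 + 4·0.25·0.375 = 0.75725.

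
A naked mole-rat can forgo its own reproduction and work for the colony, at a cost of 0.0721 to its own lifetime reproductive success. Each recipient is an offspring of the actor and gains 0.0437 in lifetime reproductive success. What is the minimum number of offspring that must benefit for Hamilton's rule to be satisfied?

4

r to an offspring = 0.5 (one parent–offspring link: r = (1/2)^1 = 1/2).
Hamilton's rule: n·r·B > C  ⇒  n > C/(r·B) = 0.0721/(0.5·0.0437) = 3.3.
The smallest integer exceeding 3.3 is 4.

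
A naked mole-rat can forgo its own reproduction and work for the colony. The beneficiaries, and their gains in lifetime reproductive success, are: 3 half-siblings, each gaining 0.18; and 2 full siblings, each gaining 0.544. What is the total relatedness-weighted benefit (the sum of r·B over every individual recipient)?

r to a half-sibling = 1/4 (half-sibs share one parent — one path of length 2: r = (1/2)^2 = 1/4).
r to a full sibling = 1/2 (full sibs share both parents — two paths of length 2: r = 2·(1/2)^2 = 1/2).
Summing one r·B term per recipient: 3·0.25·0.18 + 2·0.5·0.544 = 0.679.

0.679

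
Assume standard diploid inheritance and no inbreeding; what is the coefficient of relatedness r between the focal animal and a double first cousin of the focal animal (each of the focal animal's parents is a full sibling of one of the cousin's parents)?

Each parent–offspring link contributes a factor of 1/2, and independent paths through distinct common ancestors add.
Double first cousins share both grandparent pairs — four paths of length 4: r = 4·(1/2)^4 = 1/4.

0.25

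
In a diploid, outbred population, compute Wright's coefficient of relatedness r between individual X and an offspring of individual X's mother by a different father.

0.25

Each parent–offspring link contributes a factor of 1/2, and independent paths through distinct common ancestors add.
Half-sibs share one parent — one path of length 2: r = (1/2)^2 = 1/4.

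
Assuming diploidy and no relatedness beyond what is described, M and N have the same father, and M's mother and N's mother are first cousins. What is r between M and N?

0.28125

Relatedness sums over independent paths through distinct common ancestors.
M and N are related in two ways: half-sibs through their shared father (r = 1/4) and second cousins through their mothers (r = 1/32).
r = 1/4 + 1/32 = 9/32 = 0.28125.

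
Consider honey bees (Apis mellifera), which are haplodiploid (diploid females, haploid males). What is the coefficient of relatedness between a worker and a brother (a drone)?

0.25

Her haploid brother carries none of their father's genes and a random half of their mother's genome; that half matches the maternal half of her own genome with probability 1/2: r = 1/2 · 1/2 = 1/4.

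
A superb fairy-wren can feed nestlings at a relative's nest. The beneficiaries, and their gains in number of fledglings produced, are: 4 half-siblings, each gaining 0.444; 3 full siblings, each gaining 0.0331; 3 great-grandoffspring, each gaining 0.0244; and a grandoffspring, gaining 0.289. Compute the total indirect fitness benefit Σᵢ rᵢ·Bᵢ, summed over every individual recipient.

r to a half-sibling = 1/4 (half-sibs share one parent — one path of length 2: r = (1/2)^2 = 1/4).
r to a full sibling = 1/2 (full sibs share both parents — two paths of length 2: r = 2·(1/2)^2 = 1/2).
r to a great-grandoffspring = 0.125 (three parent–offspring links: r = (1/2)^3 = 1/8).
r to a grandoffspring = 1/4 (two parent–offspring links: r = (1/2)^2 = 1/4).
Summing one r·B term per recipient: 4·0.25·0.444 + 3·0.5·0.0331 + 3·0.125·0.0244 + 1·0.25·0.289 = 0.57505.

0.57505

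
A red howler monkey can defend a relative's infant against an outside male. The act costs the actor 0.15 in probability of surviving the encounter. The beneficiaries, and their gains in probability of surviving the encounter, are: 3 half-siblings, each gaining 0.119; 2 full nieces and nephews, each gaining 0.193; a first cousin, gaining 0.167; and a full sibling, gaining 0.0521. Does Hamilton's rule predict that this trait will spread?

Hamilton's rule: the trait is favored when the sum of r·B over every recipient exceeds the actor's cost C.
r to a half-sibling = 0.25 (half-sibs share one parent — one path of length 2: r = (1/2)^2 = 1/4).
r to a full niece or nephew = 1/4 (full aunt/uncle↔niece/nephew: two paths of length 3 through the shared grandparent pair: r = 2·(1/2)^3 = 1/4).
r to a first cousin = 0.125 (first cousins share one grandparent pair — two paths of length 4: r = 2·(1/2)^4 = 1/8).
r to a full sibling = 0.5 (full sibs share both parents — two paths of length 2: r = 2·(1/2)^2 = 1/2).
Summing one r·B term per recipient: 3·0.25·0.119 + 2·0.25·0.193 + 1·0.125·0.167 + 1·0.5·0.0521 = 0.232675.
0.232675 > 0.15: the indirect benefit exceeds the cost.

Yes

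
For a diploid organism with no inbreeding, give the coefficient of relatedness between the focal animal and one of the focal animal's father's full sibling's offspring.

Each parent–offspring link contributes a factor of 1/2, and independent paths through distinct common ancestors add.
First cousins share one grandparent pair — two paths of length 4: r = 2·(1/2)^4 = 1/8.

0.125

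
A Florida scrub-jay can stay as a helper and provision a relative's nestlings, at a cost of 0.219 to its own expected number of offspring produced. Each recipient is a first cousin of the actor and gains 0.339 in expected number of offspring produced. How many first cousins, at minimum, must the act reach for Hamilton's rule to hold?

6

r to a first cousin = 1/8 (first cousins share one grandparent pair — two paths of length 4: r = 2·(1/2)^4 = 1/8).
Hamilton's rule: n·r·B > C  ⇒  n > C/(r·B) = 0.219/(0.125·0.339) = 5.168.
The smallest integer exceeding 5.168 is 6.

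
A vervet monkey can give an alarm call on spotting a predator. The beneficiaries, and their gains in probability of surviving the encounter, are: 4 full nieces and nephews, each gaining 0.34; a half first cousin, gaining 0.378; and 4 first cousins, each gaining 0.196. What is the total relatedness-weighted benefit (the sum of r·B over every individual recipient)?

0.461625

r to a full niece or nephew = 1/4 (full aunt/uncle↔niece/nephew: two paths of length 3 through the shared grandparent pair: r = 2·(1/2)^3 = 1/4).
r to a half first cousin = 1/16 (half first cousins share one grandparent — one path of length 4: r = (1/2)^4 = 1/16).
r to a first cousin = 1/8 (first cousins share one grandparent pair — two paths of length 4: r = 2·(1/2)^4 = 1/8).
Summing one r·B term per recipient: 4·0.25·0.34 + 1·0.0625·0.378 + 4·0.125·0.196 = 0.461625.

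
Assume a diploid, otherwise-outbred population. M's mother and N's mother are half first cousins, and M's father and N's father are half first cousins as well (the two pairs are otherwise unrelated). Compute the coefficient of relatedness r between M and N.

0.03125

Independent pedigree routes through distinct common ancestors add.
M and N are related in two ways: half second cousins through their mothers (r = 1/64) and half second cousins through their fathers (r = 1/64).
r = 1/64 + 1/64 = 0.03125.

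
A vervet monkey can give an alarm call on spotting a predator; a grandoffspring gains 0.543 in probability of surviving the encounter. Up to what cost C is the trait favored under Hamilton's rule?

0.13575

r to a grandoffspring = 0.25 (two parent–offspring links: r = (1/2)^2 = 1/4).
Hamilton's rule: n·r·B > C, so the trait is favored while C < n·r·B = 1·0.25·0.543 = 0.13575.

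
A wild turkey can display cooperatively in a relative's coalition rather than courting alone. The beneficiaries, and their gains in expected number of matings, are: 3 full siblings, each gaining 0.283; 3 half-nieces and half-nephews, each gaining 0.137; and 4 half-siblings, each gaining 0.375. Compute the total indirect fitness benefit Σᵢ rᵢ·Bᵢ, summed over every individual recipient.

r to a full sibling = 1/2 (full sibs share both parents — two paths of length 2: r = 2·(1/2)^2 = 1/2).
r to a half-niece or half-nephew = 1/8 (half-aunt/uncle↔niece/nephew: one path of length 3: r = (1/2)^3 = 1/8).
r to a half-sibling = 1/4 (half-sibs share one parent — one path of length 2: r = (1/2)^2 = 1/4).
Summing one r·B term per recipient: 3·0.5·0.283 + 3·0.125·0.137 + 4·0.25·0.375 = 0.850875.

0.850875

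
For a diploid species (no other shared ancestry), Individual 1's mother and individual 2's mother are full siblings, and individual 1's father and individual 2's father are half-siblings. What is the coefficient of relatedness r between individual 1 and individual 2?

With two independent routes of shared ancestry, r is the sum of the two contributions.
Individual 1 and individual 2 are related in two ways: first cousins through their mothers (r = 1/8) and half first cousins through their fathers (r = 1/16).
r = 1/8 + 1/16 = 3/16 = 0.1875.

0.1875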